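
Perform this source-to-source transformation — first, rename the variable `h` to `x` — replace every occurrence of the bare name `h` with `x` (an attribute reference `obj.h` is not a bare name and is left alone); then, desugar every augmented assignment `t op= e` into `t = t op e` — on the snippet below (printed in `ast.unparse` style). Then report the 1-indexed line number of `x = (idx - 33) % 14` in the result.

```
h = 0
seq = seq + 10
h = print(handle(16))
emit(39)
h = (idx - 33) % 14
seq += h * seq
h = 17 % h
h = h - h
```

Transformed code:
x = 0
seq = seq + 10
x = print(handle(16))
emit(39)
x = (idx - 33) % 14
seq = seq + x * seq
x = 17 % x
x = x - x

5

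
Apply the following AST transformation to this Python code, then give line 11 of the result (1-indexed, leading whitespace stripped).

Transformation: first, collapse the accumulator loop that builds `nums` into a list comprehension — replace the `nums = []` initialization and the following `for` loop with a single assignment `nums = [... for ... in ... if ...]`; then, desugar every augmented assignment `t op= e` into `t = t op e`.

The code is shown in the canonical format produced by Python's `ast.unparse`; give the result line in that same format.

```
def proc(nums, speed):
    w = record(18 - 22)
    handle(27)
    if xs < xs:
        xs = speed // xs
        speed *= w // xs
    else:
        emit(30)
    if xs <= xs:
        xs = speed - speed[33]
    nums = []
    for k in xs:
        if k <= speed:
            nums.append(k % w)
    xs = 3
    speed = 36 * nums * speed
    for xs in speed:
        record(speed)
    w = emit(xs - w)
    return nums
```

nums = [k % w for k in xs if k <= speed]

Transformed code:
def proc(nums, speed):
    w = record(18 - 22)
    handle(27)
    if xs < xs:
        xs = speed // xs
        speed = speed * (w // xs)
    else:
        emit(30)
    if xs <= xs:
        xs = speed - speed[33]
    nums = [k % w for k in xs if k <= speed]
    xs = 3
    speed = 36 * nums * speed
    for xs in speed:
        record(speed)
    w = emit(xs - w)
    return nums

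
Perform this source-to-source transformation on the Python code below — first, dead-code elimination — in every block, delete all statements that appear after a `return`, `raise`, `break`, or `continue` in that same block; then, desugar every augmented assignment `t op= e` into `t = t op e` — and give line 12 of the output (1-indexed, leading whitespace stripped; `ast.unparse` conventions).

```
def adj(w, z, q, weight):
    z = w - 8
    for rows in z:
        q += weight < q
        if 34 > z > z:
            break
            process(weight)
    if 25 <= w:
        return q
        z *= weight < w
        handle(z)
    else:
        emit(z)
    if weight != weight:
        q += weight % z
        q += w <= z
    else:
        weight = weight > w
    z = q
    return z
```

Transformed code:
def adj(w, z, q, weight):
    z = w - 8
    for rows in z:
        q = q + (weight < q)
        if 34 > z > z:
            break
    if 25 <= w:
        return q
    else:
        emit(z)
    if weight != weight:
        q = q + weight % z
        q = q + (w <= z)
    else:
        weight = weight > w
    z = q
    return z

q = q + weight % z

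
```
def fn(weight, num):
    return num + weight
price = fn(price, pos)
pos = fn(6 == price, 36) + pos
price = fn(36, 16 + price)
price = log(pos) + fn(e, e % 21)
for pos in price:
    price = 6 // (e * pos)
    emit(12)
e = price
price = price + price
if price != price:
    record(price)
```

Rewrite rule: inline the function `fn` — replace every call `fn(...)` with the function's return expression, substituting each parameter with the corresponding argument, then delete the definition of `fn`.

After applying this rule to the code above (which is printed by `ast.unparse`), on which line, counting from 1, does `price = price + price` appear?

Transformed code:
price = pos + price
pos = 36 + (6 == price) + pos
price = 16 + price + 36
price = log(pos) + (e % 21 + e)
for pos in price:
    price = 6 // (e * pos)
    emit(12)
e = price
price = price + price
if price != price:
    record(price)

9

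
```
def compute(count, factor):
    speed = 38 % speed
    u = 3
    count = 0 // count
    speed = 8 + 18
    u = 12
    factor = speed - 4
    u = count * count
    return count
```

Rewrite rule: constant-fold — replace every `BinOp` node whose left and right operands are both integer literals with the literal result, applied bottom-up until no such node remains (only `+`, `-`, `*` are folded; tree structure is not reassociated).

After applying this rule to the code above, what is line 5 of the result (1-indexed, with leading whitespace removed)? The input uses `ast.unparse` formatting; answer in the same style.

Transformed code:
def compute(count, factor):
    speed = 38 % speed
    u = 3
    count = 0 // count
    speed = 26
    u = 12
    factor = speed - 4
    u = count * count
    return count

speed = 26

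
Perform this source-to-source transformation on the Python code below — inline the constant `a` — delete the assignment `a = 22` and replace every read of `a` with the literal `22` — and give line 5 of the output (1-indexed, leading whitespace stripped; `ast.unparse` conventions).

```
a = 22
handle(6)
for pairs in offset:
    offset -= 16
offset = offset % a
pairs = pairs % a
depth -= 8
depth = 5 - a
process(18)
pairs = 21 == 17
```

Transformed code:
handle(6)
for pairs in offset:
    offset -= 16
offset = offset % 22
pairs = pairs % 22
depth -= 8
depth = 5 - 22
process(18)
pairs = 21 == 17

pairs = pairs % 22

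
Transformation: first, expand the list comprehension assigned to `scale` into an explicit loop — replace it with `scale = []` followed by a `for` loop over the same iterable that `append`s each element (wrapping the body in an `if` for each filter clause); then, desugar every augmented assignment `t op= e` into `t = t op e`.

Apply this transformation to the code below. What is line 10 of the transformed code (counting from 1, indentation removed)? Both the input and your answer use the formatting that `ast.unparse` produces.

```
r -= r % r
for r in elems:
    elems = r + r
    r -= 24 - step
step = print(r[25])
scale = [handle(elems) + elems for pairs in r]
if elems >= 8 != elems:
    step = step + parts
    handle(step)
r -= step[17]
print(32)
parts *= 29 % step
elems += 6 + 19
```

step = step + parts

Transformed code:
r = r - r % r
for r in elems:
    elems = r + r
    r = r - (24 - step)
step = print(r[25])
scale = []
for pairs in r:
    scale.append(handle(elems) + elems)
if elems >= 8 != elems:
    step = step + parts
    handle(step)
r = r - step[17]
print(32)
parts = parts * (29 % step)
elems = elems + (6 + 19)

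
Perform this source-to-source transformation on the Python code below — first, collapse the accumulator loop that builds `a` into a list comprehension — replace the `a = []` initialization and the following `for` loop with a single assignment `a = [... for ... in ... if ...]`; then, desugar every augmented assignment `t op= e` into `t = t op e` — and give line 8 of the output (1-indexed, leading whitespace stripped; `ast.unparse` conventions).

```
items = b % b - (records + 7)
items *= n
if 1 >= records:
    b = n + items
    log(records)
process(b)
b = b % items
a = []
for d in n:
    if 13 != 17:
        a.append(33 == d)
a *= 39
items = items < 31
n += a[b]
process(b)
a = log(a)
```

Transformed code:
items = b % b - (records + 7)
items = items * n
if 1 >= records:
    b = n + items
    log(records)
process(b)
b = b % items
a = [33 == d for d in n if 13 != 17]
a = a * 39
items = items < 31
n = n + a[b]
process(b)
a = log(a)

a = [33 == d for d in n if 13 != 17]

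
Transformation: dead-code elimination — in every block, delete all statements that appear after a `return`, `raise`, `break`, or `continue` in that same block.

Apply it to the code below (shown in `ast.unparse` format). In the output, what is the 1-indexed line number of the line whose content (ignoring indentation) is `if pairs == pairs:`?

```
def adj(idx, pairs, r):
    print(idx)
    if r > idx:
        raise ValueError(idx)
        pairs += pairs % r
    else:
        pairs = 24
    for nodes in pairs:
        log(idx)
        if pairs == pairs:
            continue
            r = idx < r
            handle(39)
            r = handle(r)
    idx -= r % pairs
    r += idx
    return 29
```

9

Transformed code:
def adj(idx, pairs, r):
    print(idx)
    if r > idx:
        raise ValueError(idx)
    else:
        pairs = 24
    for nodes in pairs:
        log(idx)
        if pairs == pairs:
            continue
    idx -= r % pairs
    r += idx
    return 29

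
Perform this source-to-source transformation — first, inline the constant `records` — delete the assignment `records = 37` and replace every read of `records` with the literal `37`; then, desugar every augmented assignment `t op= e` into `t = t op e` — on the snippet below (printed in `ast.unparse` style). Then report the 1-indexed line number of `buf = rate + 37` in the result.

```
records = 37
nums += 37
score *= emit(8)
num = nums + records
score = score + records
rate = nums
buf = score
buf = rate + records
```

7

Transformed code:
nums = nums + 37
score = score * emit(8)
num = nums + 37
score = score + 37
rate = nums
buf = score
buf = rate + 37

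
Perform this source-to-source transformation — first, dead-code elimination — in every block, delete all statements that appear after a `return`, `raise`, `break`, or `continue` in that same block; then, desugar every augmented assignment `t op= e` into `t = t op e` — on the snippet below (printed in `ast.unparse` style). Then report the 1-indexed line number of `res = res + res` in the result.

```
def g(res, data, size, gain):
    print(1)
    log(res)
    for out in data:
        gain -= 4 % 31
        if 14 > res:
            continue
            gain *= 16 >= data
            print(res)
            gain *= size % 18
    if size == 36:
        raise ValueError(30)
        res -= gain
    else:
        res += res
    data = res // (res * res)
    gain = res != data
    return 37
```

Transformed code:
def g(res, data, size, gain):
    print(1)
    log(res)
    for out in data:
        gain = gain - 4 % 31
        if 14 > res:
            continue
    if size == 36:
        raise ValueError(30)
    else:
        res = res + res
    data = res // (res * res)
    gain = res != data
    return 37

11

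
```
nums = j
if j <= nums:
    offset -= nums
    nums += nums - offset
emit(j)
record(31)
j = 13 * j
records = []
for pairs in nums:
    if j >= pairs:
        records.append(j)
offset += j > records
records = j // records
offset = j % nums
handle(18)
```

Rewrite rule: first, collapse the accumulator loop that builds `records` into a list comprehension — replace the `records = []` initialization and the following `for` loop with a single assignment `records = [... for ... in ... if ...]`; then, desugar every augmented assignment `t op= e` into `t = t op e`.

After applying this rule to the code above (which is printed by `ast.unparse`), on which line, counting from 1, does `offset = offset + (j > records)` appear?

Transformed code:
nums = j
if j <= nums:
    offset = offset - nums
    nums = nums + (nums - offset)
emit(j)
record(31)
j = 13 * j
records = [j for pairs in nums if j >= pairs]
offset = offset + (j > records)
records = j // records
offset = j % nums
handle(18)

9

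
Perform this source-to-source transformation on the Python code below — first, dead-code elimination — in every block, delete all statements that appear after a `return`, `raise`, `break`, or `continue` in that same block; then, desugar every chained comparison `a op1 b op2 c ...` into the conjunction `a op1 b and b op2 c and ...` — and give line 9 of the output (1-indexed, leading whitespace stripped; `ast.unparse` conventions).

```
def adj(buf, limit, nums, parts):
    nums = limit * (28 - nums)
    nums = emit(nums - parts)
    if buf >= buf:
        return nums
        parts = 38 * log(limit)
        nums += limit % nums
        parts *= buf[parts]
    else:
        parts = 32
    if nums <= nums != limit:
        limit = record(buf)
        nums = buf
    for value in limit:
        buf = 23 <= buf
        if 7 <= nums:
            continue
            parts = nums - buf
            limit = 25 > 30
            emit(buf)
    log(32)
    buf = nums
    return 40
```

Transformed code:
def adj(buf, limit, nums, parts):
    nums = limit * (28 - nums)
    nums = emit(nums - parts)
    if buf >= buf:
        return nums
    else:
        parts = 32
    if nums <= nums and nums != limit:
        limit = record(buf)
        nums = buf
    for value in limit:
        buf = 23 <= buf
        if 7 <= nums:
            continue
    log(32)
    buf = nums
    return 40

limit = record(buf)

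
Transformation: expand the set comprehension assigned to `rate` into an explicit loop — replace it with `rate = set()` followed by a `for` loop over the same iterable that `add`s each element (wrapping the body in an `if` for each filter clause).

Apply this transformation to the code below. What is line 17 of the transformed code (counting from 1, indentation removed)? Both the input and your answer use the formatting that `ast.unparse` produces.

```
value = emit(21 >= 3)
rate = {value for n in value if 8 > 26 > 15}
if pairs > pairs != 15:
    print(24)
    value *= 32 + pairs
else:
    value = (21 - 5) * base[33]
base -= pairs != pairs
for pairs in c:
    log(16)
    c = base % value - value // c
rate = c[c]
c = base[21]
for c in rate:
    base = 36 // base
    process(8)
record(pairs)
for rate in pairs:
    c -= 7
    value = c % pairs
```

for c in rate:

Transformed code:
value = emit(21 >= 3)
rate = set()
for n in value:
    if 8 > 26 > 15:
        rate.add(value)
if pairs > pairs != 15:
    print(24)
    value *= 32 + pairs
else:
    value = (21 - 5) * base[33]
base -= pairs != pairs
for pairs in c:
    log(16)
    c = base % value - value // c
rate = c[c]
c = base[21]
for c in rate:
    base = 36 // base
    process(8)
record(pairs)
for rate in pairs:
    c -= 7
    value = c % pairs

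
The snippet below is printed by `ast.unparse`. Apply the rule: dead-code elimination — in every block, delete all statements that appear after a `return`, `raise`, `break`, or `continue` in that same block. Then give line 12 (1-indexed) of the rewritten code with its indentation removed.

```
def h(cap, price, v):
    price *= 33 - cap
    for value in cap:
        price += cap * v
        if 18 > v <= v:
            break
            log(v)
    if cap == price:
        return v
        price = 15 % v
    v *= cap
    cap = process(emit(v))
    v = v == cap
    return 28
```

return 28

Transformed code:
def h(cap, price, v):
    price *= 33 - cap
    for value in cap:
        price += cap * v
        if 18 > v <= v:
            break
    if cap == price:
        return v
    v *= cap
    cap = process(emit(v))
    v = v == cap
    return 28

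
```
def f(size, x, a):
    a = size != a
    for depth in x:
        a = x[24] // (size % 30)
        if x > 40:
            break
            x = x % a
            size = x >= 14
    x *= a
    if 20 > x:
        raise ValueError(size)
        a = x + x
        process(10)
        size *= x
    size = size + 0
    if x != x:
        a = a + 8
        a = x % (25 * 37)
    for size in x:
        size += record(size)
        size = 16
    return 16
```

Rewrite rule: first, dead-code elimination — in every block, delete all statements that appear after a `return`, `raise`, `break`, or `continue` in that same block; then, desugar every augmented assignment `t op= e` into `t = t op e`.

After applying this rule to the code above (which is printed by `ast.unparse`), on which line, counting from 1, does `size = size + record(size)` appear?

Transformed code:
def f(size, x, a):
    a = size != a
    for depth in x:
        a = x[24] // (size % 30)
        if x > 40:
            break
    x = x * a
    if 20 > x:
        raise ValueError(size)
    size = size + 0
    if x != x:
        a = a + 8
        a = x % (25 * 37)
    for size in x:
        size = size + record(size)
        size = 16
    return 16

15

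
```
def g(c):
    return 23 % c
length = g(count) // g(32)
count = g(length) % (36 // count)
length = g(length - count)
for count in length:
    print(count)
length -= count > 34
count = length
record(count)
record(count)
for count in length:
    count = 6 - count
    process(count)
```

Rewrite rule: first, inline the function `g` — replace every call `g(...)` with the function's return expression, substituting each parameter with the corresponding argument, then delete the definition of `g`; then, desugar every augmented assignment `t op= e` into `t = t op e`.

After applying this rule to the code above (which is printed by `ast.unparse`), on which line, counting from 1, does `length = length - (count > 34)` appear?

Transformed code:
length = 23 % count // (23 % 32)
count = 23 % length % (36 // count)
length = 23 % (length - count)
for count in length:
    print(count)
length = length - (count > 34)
count = length
record(count)
record(count)
for count in length:
    count = 6 - count
    process(count)

6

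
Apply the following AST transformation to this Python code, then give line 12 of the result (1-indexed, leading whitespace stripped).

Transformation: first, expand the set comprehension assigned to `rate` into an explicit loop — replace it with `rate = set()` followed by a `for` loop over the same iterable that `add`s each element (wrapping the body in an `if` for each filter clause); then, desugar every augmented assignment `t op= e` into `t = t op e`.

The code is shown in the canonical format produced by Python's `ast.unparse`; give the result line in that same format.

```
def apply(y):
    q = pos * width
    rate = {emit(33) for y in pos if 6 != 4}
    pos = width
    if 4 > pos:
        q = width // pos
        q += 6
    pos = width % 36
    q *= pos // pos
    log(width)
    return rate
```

Transformed code:
def apply(y):
    q = pos * width
    rate = set()
    for y in pos:
        if 6 != 4:
            rate.add(emit(33))
    pos = width
    if 4 > pos:
        q = width // pos
        q = q + 6
    pos = width % 36
    q = q * (pos // pos)
    log(width)
    return rate

q = q * (pos // pos)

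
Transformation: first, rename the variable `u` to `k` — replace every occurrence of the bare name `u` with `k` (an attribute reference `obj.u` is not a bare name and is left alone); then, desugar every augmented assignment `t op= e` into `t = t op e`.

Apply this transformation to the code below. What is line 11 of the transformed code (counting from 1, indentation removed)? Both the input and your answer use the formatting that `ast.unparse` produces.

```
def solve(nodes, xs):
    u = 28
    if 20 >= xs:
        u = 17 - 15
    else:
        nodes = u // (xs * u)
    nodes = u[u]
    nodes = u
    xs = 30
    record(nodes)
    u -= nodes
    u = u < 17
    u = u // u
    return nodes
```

k = k - nodes

Transformed code:
def solve(nodes, xs):
    k = 28
    if 20 >= xs:
        k = 17 - 15
    else:
        nodes = k // (xs * k)
    nodes = k[k]
    nodes = k
    xs = 30
    record(nodes)
    k = k - nodes
    k = k < 17
    k = k // k
    return nodes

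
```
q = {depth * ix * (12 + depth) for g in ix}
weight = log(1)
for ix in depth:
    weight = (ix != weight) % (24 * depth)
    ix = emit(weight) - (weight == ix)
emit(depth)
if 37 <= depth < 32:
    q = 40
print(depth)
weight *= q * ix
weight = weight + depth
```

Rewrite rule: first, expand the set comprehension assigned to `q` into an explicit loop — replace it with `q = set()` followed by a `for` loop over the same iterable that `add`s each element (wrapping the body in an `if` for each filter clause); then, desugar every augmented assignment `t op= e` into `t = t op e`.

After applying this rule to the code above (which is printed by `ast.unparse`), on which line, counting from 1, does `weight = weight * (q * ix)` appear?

Transformed code:
q = set()
for g in ix:
    q.add(depth * ix * (12 + depth))
weight = log(1)
for ix in depth:
    weight = (ix != weight) % (24 * depth)
    ix = emit(weight) - (weight == ix)
emit(depth)
if 37 <= depth < 32:
    q = 40
print(depth)
weight = weight * (q * ix)
weight = weight + depth

12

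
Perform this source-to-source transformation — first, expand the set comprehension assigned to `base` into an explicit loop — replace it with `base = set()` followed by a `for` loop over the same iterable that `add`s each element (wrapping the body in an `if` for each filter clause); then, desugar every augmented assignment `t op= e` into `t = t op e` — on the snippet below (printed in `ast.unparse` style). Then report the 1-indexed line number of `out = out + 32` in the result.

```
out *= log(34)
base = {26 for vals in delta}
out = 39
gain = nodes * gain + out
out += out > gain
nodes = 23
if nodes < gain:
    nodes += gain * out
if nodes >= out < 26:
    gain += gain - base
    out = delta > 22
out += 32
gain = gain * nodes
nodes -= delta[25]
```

Transformed code:
out = out * log(34)
base = set()
for vals in delta:
    base.add(26)
out = 39
gain = nodes * gain + out
out = out + (out > gain)
nodes = 23
if nodes < gain:
    nodes = nodes + gain * out
if nodes >= out < 26:
    gain = gain + (gain - base)
    out = delta > 22
out = out + 32
gain = gain * nodes
nodes = nodes - delta[25]

14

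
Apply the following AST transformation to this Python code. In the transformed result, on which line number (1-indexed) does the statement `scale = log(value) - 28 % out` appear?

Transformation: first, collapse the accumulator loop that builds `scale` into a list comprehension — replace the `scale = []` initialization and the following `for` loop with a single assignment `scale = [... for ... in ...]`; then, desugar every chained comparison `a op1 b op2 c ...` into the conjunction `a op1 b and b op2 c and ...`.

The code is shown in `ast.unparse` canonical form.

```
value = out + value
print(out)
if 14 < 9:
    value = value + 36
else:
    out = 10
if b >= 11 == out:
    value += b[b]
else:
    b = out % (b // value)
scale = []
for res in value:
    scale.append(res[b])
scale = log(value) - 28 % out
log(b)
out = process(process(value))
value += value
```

Transformed code:
value = out + value
print(out)
if 14 < 9:
    value = value + 36
else:
    out = 10
if b >= 11 and 11 == out:
    value += b[b]
else:
    b = out % (b // value)
scale = [res[b] for res in value]
scale = log(value) - 28 % out
log(b)
out = process(process(value))
value += value

12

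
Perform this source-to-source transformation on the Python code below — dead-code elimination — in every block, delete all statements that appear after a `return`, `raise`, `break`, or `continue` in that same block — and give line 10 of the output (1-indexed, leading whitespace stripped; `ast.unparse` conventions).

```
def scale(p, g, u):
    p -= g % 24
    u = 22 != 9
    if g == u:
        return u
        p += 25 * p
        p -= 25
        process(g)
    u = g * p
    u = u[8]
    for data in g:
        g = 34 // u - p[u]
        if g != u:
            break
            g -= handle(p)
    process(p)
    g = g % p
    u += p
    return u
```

Transformed code:
def scale(p, g, u):
    p -= g % 24
    u = 22 != 9
    if g == u:
        return u
    u = g * p
    u = u[8]
    for data in g:
        g = 34 // u - p[u]
        if g != u:
            break
    process(p)
    g = g % p
    u += p
    return u

if g != u:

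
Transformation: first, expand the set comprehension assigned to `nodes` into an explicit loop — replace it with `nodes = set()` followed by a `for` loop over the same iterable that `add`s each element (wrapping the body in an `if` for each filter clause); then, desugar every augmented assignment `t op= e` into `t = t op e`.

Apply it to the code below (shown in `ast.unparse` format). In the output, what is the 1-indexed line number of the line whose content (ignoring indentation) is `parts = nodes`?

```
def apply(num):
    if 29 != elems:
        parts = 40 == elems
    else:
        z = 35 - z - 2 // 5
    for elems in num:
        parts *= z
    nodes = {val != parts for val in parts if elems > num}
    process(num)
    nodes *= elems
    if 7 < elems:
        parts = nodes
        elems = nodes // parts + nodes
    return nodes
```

15

Transformed code:
def apply(num):
    if 29 != elems:
        parts = 40 == elems
    else:
        z = 35 - z - 2 // 5
    for elems in num:
        parts = parts * z
    nodes = set()
    for val in parts:
        if elems > num:
            nodes.add(val != parts)
    process(num)
    nodes = nodes * elems
    if 7 < elems:
        parts = nodes
        elems = nodes // parts + nodes
    return nodes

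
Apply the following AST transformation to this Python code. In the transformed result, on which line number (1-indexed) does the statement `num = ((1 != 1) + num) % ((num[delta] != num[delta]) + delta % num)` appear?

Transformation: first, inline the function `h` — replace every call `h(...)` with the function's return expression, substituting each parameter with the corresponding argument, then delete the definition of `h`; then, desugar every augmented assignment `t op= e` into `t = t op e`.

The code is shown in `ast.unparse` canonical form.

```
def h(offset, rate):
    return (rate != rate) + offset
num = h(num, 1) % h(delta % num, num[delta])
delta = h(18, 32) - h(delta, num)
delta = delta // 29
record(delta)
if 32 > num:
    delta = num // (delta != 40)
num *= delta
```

1

Transformed code:
num = ((1 != 1) + num) % ((num[delta] != num[delta]) + delta % num)
delta = (32 != 32) + 18 - ((num != num) + delta)
delta = delta // 29
record(delta)
if 32 > num:
    delta = num // (delta != 40)
num = num * delta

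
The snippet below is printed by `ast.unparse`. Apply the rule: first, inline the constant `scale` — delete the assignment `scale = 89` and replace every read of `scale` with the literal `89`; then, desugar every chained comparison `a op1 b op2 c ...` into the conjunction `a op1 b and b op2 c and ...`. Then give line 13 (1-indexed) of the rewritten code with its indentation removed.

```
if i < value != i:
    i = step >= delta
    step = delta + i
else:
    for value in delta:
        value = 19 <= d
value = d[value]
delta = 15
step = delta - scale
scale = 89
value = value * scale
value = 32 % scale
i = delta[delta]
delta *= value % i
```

Transformed code:
if i < value and value != i:
    i = step >= delta
    step = delta + i
else:
    for value in delta:
        value = 19 <= d
value = d[value]
delta = 15
step = delta - 89
value = value * 89
value = 32 % 89
i = delta[delta]
delta *= value % i

delta *= value % i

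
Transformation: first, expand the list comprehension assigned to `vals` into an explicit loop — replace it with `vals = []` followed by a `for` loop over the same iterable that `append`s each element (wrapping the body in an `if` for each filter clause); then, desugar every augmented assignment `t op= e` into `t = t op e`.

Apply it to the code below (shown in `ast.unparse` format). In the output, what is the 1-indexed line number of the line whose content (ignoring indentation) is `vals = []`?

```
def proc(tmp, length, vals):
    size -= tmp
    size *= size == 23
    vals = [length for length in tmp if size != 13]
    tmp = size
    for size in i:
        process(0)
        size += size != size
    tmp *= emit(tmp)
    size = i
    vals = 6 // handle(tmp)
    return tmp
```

4

Transformed code:
def proc(tmp, length, vals):
    size = size - tmp
    size = size * (size == 23)
    vals = []
    for length in tmp:
        if size != 13:
            vals.append(length)
    tmp = size
    for size in i:
        process(0)
        size = size + (size != size)
    tmp = tmp * emit(tmp)
    size = i
    vals = 6 // handle(tmp)
    return tmp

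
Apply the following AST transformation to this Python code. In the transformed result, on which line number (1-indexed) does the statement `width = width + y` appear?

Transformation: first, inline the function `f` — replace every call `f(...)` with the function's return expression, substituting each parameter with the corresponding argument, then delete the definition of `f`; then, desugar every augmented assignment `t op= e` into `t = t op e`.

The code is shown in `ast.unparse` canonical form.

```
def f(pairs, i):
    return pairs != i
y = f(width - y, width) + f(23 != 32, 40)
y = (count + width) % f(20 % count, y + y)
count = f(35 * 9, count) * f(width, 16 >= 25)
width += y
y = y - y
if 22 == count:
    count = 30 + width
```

Transformed code:
y = (width - y != width) + ((23 != 32) != 40)
y = (count + width) % (20 % count != y + y)
count = (35 * 9 != count) * (width != (16 >= 25))
width = width + y
y = y - y
if 22 == count:
    count = 30 + width

4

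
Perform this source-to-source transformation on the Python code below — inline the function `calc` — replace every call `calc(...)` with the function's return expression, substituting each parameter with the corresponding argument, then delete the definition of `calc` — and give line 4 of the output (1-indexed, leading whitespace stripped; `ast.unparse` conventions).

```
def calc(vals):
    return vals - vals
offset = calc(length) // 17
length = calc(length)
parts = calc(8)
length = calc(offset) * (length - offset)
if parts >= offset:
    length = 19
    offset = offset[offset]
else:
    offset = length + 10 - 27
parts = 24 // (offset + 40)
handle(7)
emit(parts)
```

length = (offset - offset) * (length - offset)

Transformed code:
offset = (length - length) // 17
length = length - length
parts = 8 - 8
length = (offset - offset) * (length - offset)
if parts >= offset:
    length = 19
    offset = offset[offset]
else:
    offset = length + 10 - 27
parts = 24 // (offset + 40)
handle(7)
emit(parts)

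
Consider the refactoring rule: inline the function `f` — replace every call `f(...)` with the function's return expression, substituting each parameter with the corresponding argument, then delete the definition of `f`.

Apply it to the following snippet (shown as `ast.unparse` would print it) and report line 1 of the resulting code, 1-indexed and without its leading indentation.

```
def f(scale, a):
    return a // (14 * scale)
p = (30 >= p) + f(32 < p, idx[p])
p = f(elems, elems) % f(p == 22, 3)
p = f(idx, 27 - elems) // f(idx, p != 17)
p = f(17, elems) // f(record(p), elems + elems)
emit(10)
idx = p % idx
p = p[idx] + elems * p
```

Transformed code:
p = (30 >= p) + idx[p] // (14 * (32 < p))
p = elems // (14 * elems) % (3 // (14 * (p == 22)))
p = (27 - elems) // (14 * idx) // ((p != 17) // (14 * idx))
p = elems // (14 * 17) // ((elems + elems) // (14 * record(p)))
emit(10)
idx = p % idx
p = p[idx] + elems * p

p = (30 >= p) + idx[p] // (14 * (32 < p))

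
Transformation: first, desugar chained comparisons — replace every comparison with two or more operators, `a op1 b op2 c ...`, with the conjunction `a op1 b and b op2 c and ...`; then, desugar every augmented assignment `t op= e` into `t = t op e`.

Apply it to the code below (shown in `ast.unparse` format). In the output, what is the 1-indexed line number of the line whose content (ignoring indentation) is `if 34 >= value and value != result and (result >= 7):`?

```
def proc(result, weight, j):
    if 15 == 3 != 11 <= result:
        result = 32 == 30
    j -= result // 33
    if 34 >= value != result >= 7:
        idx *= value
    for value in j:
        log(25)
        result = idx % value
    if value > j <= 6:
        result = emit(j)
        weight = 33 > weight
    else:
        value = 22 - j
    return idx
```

Transformed code:
def proc(result, weight, j):
    if 15 == 3 and 3 != 11 and (11 <= result):
        result = 32 == 30
    j = j - result // 33
    if 34 >= value and value != result and (result >= 7):
        idx = idx * value
    for value in j:
        log(25)
        result = idx % value
    if value > j and j <= 6:
        result = emit(j)
        weight = 33 > weight
    else:
        value = 22 - j
    return idx

5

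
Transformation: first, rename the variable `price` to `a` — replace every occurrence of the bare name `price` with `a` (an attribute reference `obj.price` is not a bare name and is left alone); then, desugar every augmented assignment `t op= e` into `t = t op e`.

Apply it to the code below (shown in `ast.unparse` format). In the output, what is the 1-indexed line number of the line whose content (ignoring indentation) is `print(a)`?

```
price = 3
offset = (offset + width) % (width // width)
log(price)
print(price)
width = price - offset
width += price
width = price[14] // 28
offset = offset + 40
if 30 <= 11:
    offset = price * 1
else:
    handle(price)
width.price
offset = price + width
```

4

Transformed code:
a = 3
offset = (offset + width) % (width // width)
log(a)
print(a)
width = a - offset
width = width + a
width = a[14] // 28
offset = offset + 40
if 30 <= 11:
    offset = a * 1
else:
    handle(a)
width.price
offset = a + width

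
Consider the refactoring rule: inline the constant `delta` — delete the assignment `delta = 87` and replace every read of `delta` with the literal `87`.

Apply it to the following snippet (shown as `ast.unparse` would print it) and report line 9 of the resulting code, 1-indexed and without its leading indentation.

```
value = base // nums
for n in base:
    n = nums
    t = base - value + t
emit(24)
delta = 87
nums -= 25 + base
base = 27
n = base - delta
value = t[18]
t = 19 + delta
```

Transformed code:
value = base // nums
for n in base:
    n = nums
    t = base - value + t
emit(24)
nums -= 25 + base
base = 27
n = base - 87
value = t[18]
t = 19 + 87

value = t[18]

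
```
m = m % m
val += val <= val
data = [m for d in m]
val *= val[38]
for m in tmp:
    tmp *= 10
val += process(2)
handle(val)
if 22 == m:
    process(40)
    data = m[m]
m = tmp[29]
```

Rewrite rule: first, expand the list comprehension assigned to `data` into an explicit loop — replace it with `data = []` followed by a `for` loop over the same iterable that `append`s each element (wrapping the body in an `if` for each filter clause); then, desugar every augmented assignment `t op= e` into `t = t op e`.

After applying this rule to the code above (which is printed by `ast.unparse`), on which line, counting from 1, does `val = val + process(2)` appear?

9

Transformed code:
m = m % m
val = val + (val <= val)
data = []
for d in m:
    data.append(m)
val = val * val[38]
for m in tmp:
    tmp = tmp * 10
val = val + process(2)
handle(val)
if 22 == m:
    process(40)
    data = m[m]
m = tmp[29]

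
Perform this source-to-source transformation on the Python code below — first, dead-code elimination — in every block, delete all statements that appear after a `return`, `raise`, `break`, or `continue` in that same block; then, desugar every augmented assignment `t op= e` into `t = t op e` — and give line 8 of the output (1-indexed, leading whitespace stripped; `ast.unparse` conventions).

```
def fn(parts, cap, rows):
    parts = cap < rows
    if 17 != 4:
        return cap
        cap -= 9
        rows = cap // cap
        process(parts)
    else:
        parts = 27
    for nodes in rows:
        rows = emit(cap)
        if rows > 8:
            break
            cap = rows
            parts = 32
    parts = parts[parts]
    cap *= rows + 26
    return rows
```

rows = emit(cap)

Transformed code:
def fn(parts, cap, rows):
    parts = cap < rows
    if 17 != 4:
        return cap
    else:
        parts = 27
    for nodes in rows:
        rows = emit(cap)
        if rows > 8:
            break
    parts = parts[parts]
    cap = cap * (rows + 26)
    return rows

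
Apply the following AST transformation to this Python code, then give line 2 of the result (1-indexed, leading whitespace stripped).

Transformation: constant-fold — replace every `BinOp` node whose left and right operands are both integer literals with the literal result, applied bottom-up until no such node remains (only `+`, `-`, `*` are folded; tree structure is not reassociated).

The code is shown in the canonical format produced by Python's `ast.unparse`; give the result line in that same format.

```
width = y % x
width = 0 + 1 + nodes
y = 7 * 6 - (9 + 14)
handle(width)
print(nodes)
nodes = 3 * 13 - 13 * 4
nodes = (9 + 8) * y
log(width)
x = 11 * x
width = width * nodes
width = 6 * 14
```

Transformed code:
width = y % x
width = 1 + nodes
y = 19
handle(width)
print(nodes)
nodes = -13
nodes = 17 * y
log(width)
x = 11 * x
width = width * nodes
width = 84

width = 1 + nodes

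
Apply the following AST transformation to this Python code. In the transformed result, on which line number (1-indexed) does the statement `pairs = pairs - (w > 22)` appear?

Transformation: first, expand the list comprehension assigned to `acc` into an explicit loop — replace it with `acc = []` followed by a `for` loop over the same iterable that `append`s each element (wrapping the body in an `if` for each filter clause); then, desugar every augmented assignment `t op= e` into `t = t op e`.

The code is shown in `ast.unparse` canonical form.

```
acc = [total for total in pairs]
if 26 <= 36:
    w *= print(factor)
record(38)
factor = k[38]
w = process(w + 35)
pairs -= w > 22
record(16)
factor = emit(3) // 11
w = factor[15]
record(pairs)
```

9

Transformed code:
acc = []
for total in pairs:
    acc.append(total)
if 26 <= 36:
    w = w * print(factor)
record(38)
factor = k[38]
w = process(w + 35)
pairs = pairs - (w > 22)
record(16)
factor = emit(3) // 11
w = factor[15]
record(pairs)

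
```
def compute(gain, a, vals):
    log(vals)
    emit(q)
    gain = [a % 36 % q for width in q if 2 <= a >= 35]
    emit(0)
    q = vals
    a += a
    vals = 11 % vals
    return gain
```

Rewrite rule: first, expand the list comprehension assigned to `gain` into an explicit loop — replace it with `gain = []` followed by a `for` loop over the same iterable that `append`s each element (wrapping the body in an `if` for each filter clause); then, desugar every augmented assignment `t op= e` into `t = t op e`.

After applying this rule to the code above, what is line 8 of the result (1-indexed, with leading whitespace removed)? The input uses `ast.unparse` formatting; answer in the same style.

emit(0)

Transformed code:
def compute(gain, a, vals):
    log(vals)
    emit(q)
    gain = []
    for width in q:
        if 2 <= a >= 35:
            gain.append(a % 36 % q)
    emit(0)
    q = vals
    a = a + a
    vals = 11 % vals
    return gain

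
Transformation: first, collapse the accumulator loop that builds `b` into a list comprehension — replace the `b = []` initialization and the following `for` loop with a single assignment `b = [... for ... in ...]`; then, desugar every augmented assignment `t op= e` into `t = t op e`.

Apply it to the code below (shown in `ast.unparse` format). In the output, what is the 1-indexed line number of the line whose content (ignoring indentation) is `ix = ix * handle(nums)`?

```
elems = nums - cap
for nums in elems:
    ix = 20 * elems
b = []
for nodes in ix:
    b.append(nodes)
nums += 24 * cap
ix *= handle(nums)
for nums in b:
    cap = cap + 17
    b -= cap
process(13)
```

Transformed code:
elems = nums - cap
for nums in elems:
    ix = 20 * elems
b = [nodes for nodes in ix]
nums = nums + 24 * cap
ix = ix * handle(nums)
for nums in b:
    cap = cap + 17
    b = b - cap
process(13)

6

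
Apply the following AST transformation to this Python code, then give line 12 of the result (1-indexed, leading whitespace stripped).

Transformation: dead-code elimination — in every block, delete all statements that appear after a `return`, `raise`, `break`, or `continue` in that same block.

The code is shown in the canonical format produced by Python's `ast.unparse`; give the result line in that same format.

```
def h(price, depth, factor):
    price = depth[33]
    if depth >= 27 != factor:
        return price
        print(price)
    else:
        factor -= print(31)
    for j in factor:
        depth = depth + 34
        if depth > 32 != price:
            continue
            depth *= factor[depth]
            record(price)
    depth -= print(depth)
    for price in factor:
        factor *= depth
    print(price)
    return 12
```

Transformed code:
def h(price, depth, factor):
    price = depth[33]
    if depth >= 27 != factor:
        return price
    else:
        factor -= print(31)
    for j in factor:
        depth = depth + 34
        if depth > 32 != price:
            continue
    depth -= print(depth)
    for price in factor:
        factor *= depth
    print(price)
    return 12

for price in factor: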